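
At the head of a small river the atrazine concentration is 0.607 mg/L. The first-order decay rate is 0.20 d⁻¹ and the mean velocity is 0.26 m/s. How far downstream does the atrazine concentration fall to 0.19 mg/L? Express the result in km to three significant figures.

From C = C₀·e^(−kt), t = ln(C₀/C)/k = ln(0.607/0.19)/0.20 = 1.162/0.20 = 5.808 d.
Distance = v·t = 0.26 m/s × 5.018e+05 s = 1.305e+05 m = 130.5 km.

130 km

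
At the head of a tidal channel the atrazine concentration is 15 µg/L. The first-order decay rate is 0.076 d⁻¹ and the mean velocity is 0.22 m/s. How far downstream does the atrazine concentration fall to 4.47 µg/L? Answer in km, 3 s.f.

303 km

From C = C₀·e^(−kt), t = ln(C₀/C)/k = ln(15/4.47)/0.076 = 1.211/0.076 = 15.93 d.
Distance = v·t = 0.22 m/s × 1.376e+06 s = 3.028e+05 m = 302.8 km.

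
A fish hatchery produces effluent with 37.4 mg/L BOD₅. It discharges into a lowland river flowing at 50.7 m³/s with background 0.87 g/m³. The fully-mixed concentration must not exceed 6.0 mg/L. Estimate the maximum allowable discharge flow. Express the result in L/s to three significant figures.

8280 L/s

Mass balance at complete mixing: C_std·(Q_w + Q_r) = Q_w·C_e + Q_r·C_b.
Rearranging, Q_w = Q_r·(C_std − C_b)/(C_e − C_std) = 50.7·(6 − 0.87) / (37.4 − 6) = 8.283 m³/s.
= 8283 L/s.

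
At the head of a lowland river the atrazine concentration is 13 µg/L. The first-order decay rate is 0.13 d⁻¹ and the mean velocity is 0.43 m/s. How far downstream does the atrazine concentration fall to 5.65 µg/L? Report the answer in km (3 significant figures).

From C = C₀·e^(−kt), t = ln(C₀/C)/k = ln(13/5.65)/0.13 = 0.8333/0.13 = 6.41 d.
Distance = v·t = 0.43 m/s × 5.538e+05 s = 2.381e+05 m = 238.1 km.

238 km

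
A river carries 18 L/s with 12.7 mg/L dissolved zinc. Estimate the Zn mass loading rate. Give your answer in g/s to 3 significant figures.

0.229 g/s

18 L/s = 0.018 m³/s.
Mass flux = Q·C = 0.018 m³/s × 12.7 g/m³ = 0.2286 g/s.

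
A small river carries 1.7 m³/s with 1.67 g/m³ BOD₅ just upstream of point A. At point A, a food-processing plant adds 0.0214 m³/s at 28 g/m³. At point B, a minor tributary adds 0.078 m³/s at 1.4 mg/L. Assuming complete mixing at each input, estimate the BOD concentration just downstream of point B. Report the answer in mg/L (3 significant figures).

1.97 mg/L

After input A: C = (1.7·1.67 + 0.0214·28) / 1.721 = 1.997 mg/L.
After input B: C = (1.721·1.997 + 0.078·1.4) / 1.799 = 1.971 mg/L.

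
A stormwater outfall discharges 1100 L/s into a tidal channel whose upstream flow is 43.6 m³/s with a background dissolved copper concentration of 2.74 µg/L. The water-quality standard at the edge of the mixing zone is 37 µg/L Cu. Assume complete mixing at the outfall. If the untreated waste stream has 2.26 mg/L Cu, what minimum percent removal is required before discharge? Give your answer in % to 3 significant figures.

38.3 %

1100 L/s = 1.1 m³/s.
2.74 µg/L = 0.00274 mg/L.
37 µg/L = 0.037 mg/L.
Mass balance: 0.037·44.7 = 1.1·Cₑ + 43.6·0.00274.
Cₑ = (1.654 − 0.1195) / 1.1 = 1.395 mg/L.
Required removal = 1 − 1.395/2.26 = 38.28 %.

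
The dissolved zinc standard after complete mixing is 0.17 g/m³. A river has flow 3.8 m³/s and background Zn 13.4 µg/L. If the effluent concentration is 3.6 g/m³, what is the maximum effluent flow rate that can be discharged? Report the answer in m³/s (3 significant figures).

13.4 µg/L = 0.0134 mg/L.
Mass balance at complete mixing: C_std·(Q_w + Q_r) = Q_w·C_e + Q_r·C_b.
Rearranging, Q_w = Q_r·(C_std − C_b)/(C_e − C_std) = 3.8·(0.17 − 0.0134) / (3.6 − 0.17) = 0.1735 m³/s.

0.173 m³/s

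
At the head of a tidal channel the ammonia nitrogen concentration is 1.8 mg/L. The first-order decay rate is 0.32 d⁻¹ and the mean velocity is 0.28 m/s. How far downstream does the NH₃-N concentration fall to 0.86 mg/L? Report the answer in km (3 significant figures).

From C = C₀·e^(−kt), t = ln(C₀/C)/k = ln(1.8/0.86)/0.32 = 0.7386/0.32 = 2.308 d.
Distance = v·t = 0.28 m/s × 1.994e+05 s = 5.584e+04 m = 55.84 km.

55.8 km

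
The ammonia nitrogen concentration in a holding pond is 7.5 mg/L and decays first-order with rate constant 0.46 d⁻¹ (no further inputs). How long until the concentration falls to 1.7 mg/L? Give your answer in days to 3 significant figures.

t = ln(C₀/C)/k = ln(7.5/1.7)/0.46 = 1.484/0.46 = 3.227 d.

3.23 d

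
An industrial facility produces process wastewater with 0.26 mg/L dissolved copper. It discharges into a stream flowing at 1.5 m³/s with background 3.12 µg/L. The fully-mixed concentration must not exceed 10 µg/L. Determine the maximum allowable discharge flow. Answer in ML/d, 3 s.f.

3.12 µg/L = 0.00312 mg/L.
10 µg/L = 0.01 mg/L.
Mass balance at complete mixing: C_std·(Q_w + Q_r) = Q_w·C_e + Q_r·C_b.
Rearranging, Q_w = Q_r·(C_std − C_b)/(C_e − C_std) = 1.5·(0.01 − 0.00312) / (0.26 − 0.01) = 0.04128 m³/s.
= 3.567 ML/d.

3.57 ML/d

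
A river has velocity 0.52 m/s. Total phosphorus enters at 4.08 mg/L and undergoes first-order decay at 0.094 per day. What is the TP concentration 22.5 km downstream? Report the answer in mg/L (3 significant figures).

Travel time t = 22.5 km / 0.52 m/s = 2.25e+04/0.52 = 4.327e+04 s = 0.5008 d.
First-order decay: C = 4.08·exp(−0.094·0.5008) = 4.08·0.954 = 3.892 mg/L.

3.89 mg/L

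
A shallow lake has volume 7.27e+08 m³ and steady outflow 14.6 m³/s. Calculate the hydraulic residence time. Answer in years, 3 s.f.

Q = 14.6 m³/s × 3.156e+07 s/yr = 4.607e+08 m³/yr.
Hydraulic residence time τ = V/Q = 7.27e+08/4.607e+08 = 1.578 yr.

1.58 yr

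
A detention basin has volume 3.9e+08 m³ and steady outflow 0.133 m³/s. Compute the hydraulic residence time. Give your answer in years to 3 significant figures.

Q = 0.133 m³/s × 3.156e+07 s/yr = 4.197e+06 m³/yr.
Hydraulic residence time τ = V/Q = 3.9e+08/4.197e+06 = 92.92 yr.

92.9 yr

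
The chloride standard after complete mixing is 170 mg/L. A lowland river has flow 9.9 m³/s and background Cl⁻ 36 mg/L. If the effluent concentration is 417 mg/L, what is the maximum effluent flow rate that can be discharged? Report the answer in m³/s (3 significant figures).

5.37 m³/s

Mass balance at complete mixing: C_std·(Q_w + Q_r) = Q_w·C_e + Q_r·C_b.
Rearranging, Q_w = Q_r·(C_std − C_b)/(C_e − C_std) = 9.9·(170 − 36) / (417 − 170) = 5.371 m³/s.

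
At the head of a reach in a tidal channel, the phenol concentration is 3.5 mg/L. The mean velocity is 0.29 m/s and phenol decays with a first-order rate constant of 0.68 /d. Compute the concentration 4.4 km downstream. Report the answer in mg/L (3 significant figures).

Travel time t = 4.4 km / 0.29 m/s = 4400/0.29 = 1.517e+04 s = 0.1756 d.
First-order decay: C = 3.5·exp(−0.68·0.1756) = 3.5·0.8874 = 3.106 mg/L.

3.11 mg/L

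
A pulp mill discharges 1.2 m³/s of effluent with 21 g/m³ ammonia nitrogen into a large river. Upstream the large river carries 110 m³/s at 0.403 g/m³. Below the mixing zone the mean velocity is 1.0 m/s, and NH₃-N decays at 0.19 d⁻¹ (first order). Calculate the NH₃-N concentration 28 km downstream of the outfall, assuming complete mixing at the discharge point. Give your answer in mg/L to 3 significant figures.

0.588 mg/L

After complete mixing, C₀ = (1.2·21 + 110·0.403) / 111.2 = 0.6253 mg/L.
Travel time t = 2.8e+04 m / 1.0 m/s = 2.8e+04 s = 0.3241 d.
C = 0.6253·exp(−0.19·0.3241) = 0.6253·0.9403 = 0.5879 mg/L.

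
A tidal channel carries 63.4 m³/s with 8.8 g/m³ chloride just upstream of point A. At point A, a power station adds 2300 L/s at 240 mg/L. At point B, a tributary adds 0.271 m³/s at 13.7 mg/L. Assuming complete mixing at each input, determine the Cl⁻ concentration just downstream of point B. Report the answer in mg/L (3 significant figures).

2300 L/s = 2.3 m³/s.
After input A: C = (63.4·8.8 + 2.3·240) / 65.7 = 16.89 mg/L.
After input B: C = (65.7·16.89 + 0.271·13.7) / 65.97 = 16.88 mg/L.

16.9 mg/L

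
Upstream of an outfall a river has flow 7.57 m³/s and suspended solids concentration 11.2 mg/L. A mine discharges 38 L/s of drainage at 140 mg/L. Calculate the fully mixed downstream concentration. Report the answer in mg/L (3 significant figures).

38 L/s = 0.038 m³/s.
By mass balance at complete mixing, C = (0.038·140 + 7.57·11.2) / (0.038 + 7.57) = 90.1/7.608 = 11.84 mg/L.

11.8 mg/L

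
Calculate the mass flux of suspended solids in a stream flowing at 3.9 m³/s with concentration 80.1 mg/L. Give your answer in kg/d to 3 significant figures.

27000 kg/d

Mass flux = Q·C = 3.9 m³/s × 80.1 g/m³ = 312.4 g/s.
= 312.4 g/s × 86.4 = 2.699e+04 kg/d.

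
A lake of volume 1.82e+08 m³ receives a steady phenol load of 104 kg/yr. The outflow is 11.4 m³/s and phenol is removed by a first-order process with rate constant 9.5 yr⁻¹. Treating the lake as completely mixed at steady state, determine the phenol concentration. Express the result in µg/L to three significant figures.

0.0498 µg/L

Outflow Q = 11.4 m³/s × 3.156e+07 s/yr = 3.598e+08 m³/yr.
Steady-state CSTR mass balance: W = Q·C + k·V·C, so C = W/(Q + kV).
Q + kV = 3.598e+08 + 9.5·1.82e+08 = 2.089e+09 m³/yr.
C = 104/2.089e+09 = 4.979e-08 kg/m³ = 4.979e-05 mg/L = 0.04979 µg/L.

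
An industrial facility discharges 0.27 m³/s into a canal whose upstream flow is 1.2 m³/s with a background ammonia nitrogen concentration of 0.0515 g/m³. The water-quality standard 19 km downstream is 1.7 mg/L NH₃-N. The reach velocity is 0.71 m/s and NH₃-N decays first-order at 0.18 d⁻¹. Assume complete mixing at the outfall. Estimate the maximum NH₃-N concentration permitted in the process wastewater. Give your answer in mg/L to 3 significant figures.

9.56 mg/L

Travel time to the compliance point: t = 1.9e+04/0.71 = 2.676e+04 s = 0.3097 d; decay factor exp(−0.18·0.3097) = 0.9458.
So the concentration just after mixing may be at most 1.7/0.9458 = 1.797 mg/L.
Mass balance: 1.797·1.47 = 0.27·Cₑ + 1.2·0.0515.
Cₑ = (2.642 − 0.0618) / 0.27 = 9.557 mg/L.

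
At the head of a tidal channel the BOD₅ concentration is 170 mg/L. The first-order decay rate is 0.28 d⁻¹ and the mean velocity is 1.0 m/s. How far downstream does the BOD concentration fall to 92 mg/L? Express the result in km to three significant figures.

From C = C₀·e^(−kt), t = ln(C₀/C)/k = ln(170/92)/0.28 = 0.614/0.28 = 2.193 d.
Distance = v·t = 1.0 m/s × 1.895e+05 s = 1.895e+05 m = 189.5 km.

189 km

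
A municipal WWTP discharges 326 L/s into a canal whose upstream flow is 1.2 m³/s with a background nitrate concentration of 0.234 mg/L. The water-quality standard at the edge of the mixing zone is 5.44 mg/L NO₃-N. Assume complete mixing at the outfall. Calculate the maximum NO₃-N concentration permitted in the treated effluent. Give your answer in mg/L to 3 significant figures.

326 L/s = 0.326 m³/s.
Mass balance: 5.44·1.526 = 0.326·Cₑ + 1.2·0.234.
Cₑ = (8.301 − 0.2808) / 0.326 = 24.6 mg/L.

24.6 mg/L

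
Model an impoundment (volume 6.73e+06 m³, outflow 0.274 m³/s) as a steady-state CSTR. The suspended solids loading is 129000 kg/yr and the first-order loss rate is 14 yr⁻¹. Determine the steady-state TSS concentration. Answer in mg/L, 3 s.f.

Outflow Q = 0.274 m³/s × 3.156e+07 s/yr = 8.647e+06 m³/yr.
Steady-state CSTR mass balance: W = Q·C + k·V·C, so C = W/(Q + kV).
Q + kV = 8.647e+06 + 14·6.73e+06 = 1.029e+08 m³/yr.
C = 129000/1.029e+08 = 0.001254 kg/m³ = 1.254 mg/L.

1.25 mg/L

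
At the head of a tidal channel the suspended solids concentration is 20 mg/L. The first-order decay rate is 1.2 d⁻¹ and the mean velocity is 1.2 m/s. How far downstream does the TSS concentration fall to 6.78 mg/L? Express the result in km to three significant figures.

From C = C₀·e^(−kt), t = ln(C₀/C)/k = ln(20/6.78)/1.2 = 1.082/1.2 = 0.9015 d.
Distance = v·t = 1.2 m/s × 7.789e+04 s = 9.346e+04 m = 93.46 km.

93.5 km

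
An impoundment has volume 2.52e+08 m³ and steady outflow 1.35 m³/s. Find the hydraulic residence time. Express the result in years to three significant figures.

5.92 yr

Q = 1.35 m³/s × 3.156e+07 s/yr = 4.26e+07 m³/yr.
Hydraulic residence time τ = V/Q = 2.52e+08/4.26e+07 = 5.915 yr.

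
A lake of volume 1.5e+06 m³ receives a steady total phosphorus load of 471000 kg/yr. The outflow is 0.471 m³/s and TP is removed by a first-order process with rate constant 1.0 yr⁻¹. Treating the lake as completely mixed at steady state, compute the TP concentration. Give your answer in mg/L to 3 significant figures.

28.8 mg/L

Outflow Q = 0.471 m³/s × 3.156e+07 s/yr = 1.486e+07 m³/yr.
Steady-state CSTR mass balance: W = Q·C + k·V·C, so C = W/(Q + kV).
Q + kV = 1.486e+07 + 1.0·1.5e+06 = 1.636e+07 m³/yr.
C = 471000/1.636e+07 = 0.02878 kg/m³ = 28.78 mg/L.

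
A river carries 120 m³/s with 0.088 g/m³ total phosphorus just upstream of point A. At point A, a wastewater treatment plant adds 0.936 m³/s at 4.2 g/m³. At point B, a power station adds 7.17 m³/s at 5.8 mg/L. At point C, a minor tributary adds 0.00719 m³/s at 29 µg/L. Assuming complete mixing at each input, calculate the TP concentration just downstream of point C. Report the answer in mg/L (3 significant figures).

0.438 mg/L

After input A: C = (120·0.088 + 0.936·4.2) / 120.9 = 0.1198 mg/L.
After input B: C = (120.9·0.1198 + 7.17·5.8) / 128.1 = 0.4377 mg/L.
29 µg/L = 0.029 mg/L.
After input C: C = (128.1·0.4377 + 0.00719·0.029) / 128.1 = 0.4377 mg/L.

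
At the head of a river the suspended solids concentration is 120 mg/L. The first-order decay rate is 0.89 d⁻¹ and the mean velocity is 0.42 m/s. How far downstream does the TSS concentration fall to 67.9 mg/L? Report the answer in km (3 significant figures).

From C = C₀·e^(−kt), t = ln(C₀/C)/k = ln(120/67.9)/0.89 = 0.5695/0.89 = 0.6398 d.
Distance = v·t = 0.42 m/s × 5.528e+04 s = 2.322e+04 m = 23.22 km.

23.2 km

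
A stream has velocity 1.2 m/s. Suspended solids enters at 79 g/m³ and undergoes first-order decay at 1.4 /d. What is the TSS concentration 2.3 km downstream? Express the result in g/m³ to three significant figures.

76.6 g/m³

Travel time t = 2.3 km / 1.2 m/s = 2300/1.2 = 1917 s = 0.02218 d.
First-order decay: C = 79·exp(−1.4·0.02218) = 79·0.9694 = 76.58 g/m³.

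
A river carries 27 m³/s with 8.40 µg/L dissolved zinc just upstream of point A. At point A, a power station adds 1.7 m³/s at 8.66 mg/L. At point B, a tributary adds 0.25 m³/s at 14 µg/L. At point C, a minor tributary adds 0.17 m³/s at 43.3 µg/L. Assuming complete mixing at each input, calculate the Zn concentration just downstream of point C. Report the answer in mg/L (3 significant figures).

8.40 µg/L = 0.0084 mg/L.
After input A: C = (27·0.0084 + 1.7·8.66) / 28.7 = 0.5209 mg/L.
14 µg/L = 0.014 mg/L.
After input B: C = (28.7·0.5209 + 0.25·0.014) / 28.95 = 0.5165 mg/L.
43.3 µg/L = 0.0433 mg/L.
After input C: C = (28.95·0.5165 + 0.17·0.0433) / 29.12 = 0.5137 mg/L.

0.514 mg/L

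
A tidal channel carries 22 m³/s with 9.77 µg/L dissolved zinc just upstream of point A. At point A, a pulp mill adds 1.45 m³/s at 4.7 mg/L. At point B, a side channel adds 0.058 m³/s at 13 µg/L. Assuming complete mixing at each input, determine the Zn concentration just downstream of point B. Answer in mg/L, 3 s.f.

9.77 µg/L = 0.00977 mg/L.
After input A: C = (22·0.00977 + 1.45·4.7) / 23.45 = 0.2998 mg/L.
13 µg/L = 0.013 mg/L.
After input B: C = (23.45·0.2998 + 0.058·0.013) / 23.51 = 0.2991 mg/L.

0.299 mg/L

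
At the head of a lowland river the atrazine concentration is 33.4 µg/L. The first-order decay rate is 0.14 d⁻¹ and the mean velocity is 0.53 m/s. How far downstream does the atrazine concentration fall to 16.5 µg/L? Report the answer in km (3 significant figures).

231 km

From C = C₀·e^(−kt), t = ln(C₀/C)/k = ln(33.4/16.5)/0.14 = 0.7052/0.14 = 5.037 d.
Distance = v·t = 0.53 m/s × 4.352e+05 s = 2.307e+05 m = 230.7 km.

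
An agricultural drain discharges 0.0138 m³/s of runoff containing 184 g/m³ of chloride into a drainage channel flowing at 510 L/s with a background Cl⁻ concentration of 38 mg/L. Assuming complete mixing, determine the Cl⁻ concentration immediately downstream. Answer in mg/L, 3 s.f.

510 L/s = 0.51 m³/s.
Conservation of mass across the mixing zone: C = (0.0138·184 + 0.51·38) / (0.0138 + 0.51) = 21.92/0.5238 = 41.85 mg/L.

41.8 mg/L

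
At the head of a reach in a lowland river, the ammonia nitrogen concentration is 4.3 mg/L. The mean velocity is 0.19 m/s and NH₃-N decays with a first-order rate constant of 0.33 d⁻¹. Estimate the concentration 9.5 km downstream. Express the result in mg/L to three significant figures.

3.55 mg/L

Travel time t = 9.5 km / 0.19 m/s = 9500/0.19 = 5e+04 s = 0.5787 d.
First-order decay: C = 4.3·exp(−0.33·0.5787) = 4.3·0.8262 = 3.552 mg/L.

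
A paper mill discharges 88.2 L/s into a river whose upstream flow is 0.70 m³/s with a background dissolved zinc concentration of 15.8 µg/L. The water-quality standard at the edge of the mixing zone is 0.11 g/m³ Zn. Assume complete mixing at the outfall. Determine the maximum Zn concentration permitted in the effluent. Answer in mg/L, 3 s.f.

0.858 mg/L

88.2 L/s = 0.0882 m³/s.
15.8 µg/L = 0.0158 mg/L.
Mass balance: 0.11·0.7882 = 0.0882·Cₑ + 0.7·0.0158.
Cₑ = (0.0867 − 0.01106) / 0.0882 = 0.8576 mg/L.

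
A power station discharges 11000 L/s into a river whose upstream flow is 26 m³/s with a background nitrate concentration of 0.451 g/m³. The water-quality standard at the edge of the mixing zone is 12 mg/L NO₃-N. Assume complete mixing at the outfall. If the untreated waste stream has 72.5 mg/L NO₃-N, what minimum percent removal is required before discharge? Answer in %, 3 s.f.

45.8 %

11000 L/s = 11 m³/s.
Mass balance: 12·37 = 11·Cₑ + 26·0.451.
Cₑ = (444 − 11.73) / 11 = 39.3 mg/L.
Required removal = 1 − 39.3/72.5 = 45.8 %.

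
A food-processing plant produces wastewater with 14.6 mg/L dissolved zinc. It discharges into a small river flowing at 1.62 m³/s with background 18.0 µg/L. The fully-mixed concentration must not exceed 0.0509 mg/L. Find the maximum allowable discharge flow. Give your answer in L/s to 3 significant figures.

3.66 L/s

18.0 µg/L = 0.018 mg/L.
Mass balance at complete mixing: C_std·(Q_w + Q_r) = Q_w·C_e + Q_r·C_b.
Rearranging, Q_w = Q_r·(C_std − C_b)/(C_e − C_std) = 1.62·(0.0509 − 0.018) / (14.6 − 0.0509) = 0.003663 m³/s.
= 3.663 L/s.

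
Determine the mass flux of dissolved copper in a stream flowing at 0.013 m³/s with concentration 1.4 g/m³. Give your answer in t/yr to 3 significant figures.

Mass flux = Q·C = 0.013 m³/s × 1.4 g/m³ = 0.0182 g/s.
= 0.0182 g/s × 31.56 = 0.5743 t/yr.

0.574 t/yr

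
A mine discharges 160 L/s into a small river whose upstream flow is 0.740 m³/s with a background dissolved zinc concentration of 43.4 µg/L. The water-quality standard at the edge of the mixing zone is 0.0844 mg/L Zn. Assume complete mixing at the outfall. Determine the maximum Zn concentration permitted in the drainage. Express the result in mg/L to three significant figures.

0.274 mg/L

160 L/s = 0.16 m³/s.
43.4 µg/L = 0.0434 mg/L.
Mass balance: 0.0844·0.9 = 0.16·Cₑ + 0.74·0.0434.
Cₑ = (0.07596 − 0.03212) / 0.16 = 0.274 mg/L.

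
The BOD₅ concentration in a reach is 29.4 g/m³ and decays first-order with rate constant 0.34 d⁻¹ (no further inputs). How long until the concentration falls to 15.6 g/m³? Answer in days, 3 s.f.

t = ln(C₀/C)/k = ln(29.4/15.6)/0.34 = 0.6337/0.34 = 1.864 d.

1.86 d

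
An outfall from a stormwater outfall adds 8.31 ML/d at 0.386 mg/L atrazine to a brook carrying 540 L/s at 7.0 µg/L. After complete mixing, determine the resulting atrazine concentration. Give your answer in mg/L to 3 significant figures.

0.0643 mg/L

8.31 ML/d = 0.09618 m³/s.
540 L/s = 0.54 m³/s.
7.0 µg/L = 0.007 mg/L.
Conservation of mass across the mixing zone: C = (0.09618·0.386 + 0.54·0.007) / (0.09618 + 0.54) = 0.04091/0.6362 = 0.0643 mg/L.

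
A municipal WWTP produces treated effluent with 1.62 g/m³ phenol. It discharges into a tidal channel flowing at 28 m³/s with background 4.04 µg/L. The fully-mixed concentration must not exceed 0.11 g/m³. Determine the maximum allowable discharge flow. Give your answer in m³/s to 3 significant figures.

4.04 µg/L = 0.00404 mg/L.
Mass balance at complete mixing: C_std·(Q_w + Q_r) = Q_w·C_e + Q_r·C_b.
Rearranging, Q_w = Q_r·(C_std − C_b)/(C_e − C_std) = 28·(0.11 − 0.00404) / (1.62 − 0.11) = 1.965 m³/s.

1.96 m³/s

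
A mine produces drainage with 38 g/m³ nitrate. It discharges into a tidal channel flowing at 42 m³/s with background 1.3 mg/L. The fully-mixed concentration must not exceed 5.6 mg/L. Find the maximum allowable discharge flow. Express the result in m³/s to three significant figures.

5.57 m³/s

Mass balance at complete mixing: C_std·(Q_w + Q_r) = Q_w·C_e + Q_r·C_b.
Rearranging, Q_w = Q_r·(C_std − C_b)/(C_e − C_std) = 42·(5.6 − 1.3) / (38 − 5.6) = 5.574 m³/s.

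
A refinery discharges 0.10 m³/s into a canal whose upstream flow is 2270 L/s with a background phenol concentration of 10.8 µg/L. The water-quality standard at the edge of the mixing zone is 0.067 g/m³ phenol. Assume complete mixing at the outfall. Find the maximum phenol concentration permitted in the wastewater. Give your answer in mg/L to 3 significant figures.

2270 L/s = 2.27 m³/s.
10.8 µg/L = 0.0108 mg/L.
Mass balance: 0.067·2.37 = 0.1·Cₑ + 2.27·0.0108.
Cₑ = (0.1588 − 0.02452) / 0.1 = 1.343 mg/L.

1.34 mg/L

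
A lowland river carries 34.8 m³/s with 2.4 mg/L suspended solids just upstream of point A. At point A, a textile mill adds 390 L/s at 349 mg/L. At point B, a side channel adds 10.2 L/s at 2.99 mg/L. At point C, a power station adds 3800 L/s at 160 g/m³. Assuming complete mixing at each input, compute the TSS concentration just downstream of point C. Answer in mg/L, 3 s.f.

21.2 mg/L

390 L/s = 0.39 m³/s.
After input A: C = (34.8·2.4 + 0.39·349) / 35.19 = 6.241 mg/L.
10.2 L/s = 0.0102 m³/s.
After input B: C = (35.19·6.241 + 0.0102·2.99) / 35.2 = 6.24 mg/L.
3800 L/s = 3.8 m³/s.
After input C: C = (35.2·6.24 + 3.8·160) / 39 = 21.22 mg/L.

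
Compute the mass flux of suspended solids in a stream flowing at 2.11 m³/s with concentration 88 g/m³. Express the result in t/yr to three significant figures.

5860 t/yr

Mass flux = Q·C = 2.11 m³/s × 88 g/m³ = 185.7 g/s.
= 185.7 g/s × 31.56 = 5860 t/yr.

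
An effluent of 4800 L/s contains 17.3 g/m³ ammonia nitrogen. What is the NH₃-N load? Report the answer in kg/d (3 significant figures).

7170 kg/d

4800 L/s = 4.8 m³/s.
Mass flux = Q·C = 4.8 m³/s × 17.3 g/m³ = 83.04 g/s.
= 83.04 g/s × 86.4 = 7175 kg/d.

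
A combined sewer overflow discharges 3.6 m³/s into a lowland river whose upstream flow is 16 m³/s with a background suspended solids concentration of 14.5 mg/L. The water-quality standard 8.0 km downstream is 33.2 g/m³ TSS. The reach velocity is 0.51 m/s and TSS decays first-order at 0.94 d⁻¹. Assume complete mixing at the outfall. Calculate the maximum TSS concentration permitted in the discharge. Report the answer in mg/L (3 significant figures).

Travel time to the compliance point: t = 8000/0.51 = 1.569e+04 s = 0.1816 d; decay factor exp(−0.94·0.1816) = 0.8431.
So the concentration just after mixing may be at most 33.2/0.8431 = 39.38 mg/L.
Mass balance: 39.38·19.6 = 3.6·Cₑ + 16·14.5.
Cₑ = (771.8 − 232) / 3.6 = 149.9 mg/L.

150 mg/L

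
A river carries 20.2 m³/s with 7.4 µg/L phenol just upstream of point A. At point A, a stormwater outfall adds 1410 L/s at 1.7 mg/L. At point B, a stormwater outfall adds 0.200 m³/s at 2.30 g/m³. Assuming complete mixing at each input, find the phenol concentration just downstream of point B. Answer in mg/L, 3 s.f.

7.4 µg/L = 0.0074 mg/L.
1410 L/s = 1.41 m³/s.
After input A: C = (20.2·0.0074 + 1.41·1.7) / 21.61 = 0.1178 mg/L.
After input B: C = (21.61·0.1178 + 0.2·2.3) / 21.81 = 0.1378 mg/L.

0.138 mg/L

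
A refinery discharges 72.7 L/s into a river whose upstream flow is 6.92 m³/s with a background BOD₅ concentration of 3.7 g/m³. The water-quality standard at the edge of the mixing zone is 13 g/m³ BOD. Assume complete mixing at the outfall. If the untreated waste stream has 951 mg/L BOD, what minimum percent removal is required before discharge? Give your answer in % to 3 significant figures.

72.7 L/s = 0.0727 m³/s.
Mass balance: 13·6.993 = 0.0727·Cₑ + 6.92·3.7.
Cₑ = (90.91 − 25.6) / 0.0727 = 898.2 mg/L.
Required removal = 1 − 898.2/951 = 5.549 %.

5.55 %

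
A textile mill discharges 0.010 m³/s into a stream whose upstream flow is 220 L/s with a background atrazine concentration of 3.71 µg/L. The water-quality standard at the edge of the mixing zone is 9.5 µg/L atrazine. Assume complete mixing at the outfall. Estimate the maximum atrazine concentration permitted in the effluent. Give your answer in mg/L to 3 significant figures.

0.137 mg/L

220 L/s = 0.22 m³/s.
3.71 µg/L = 0.00371 mg/L.
9.5 µg/L = 0.0095 mg/L.
Mass balance: 0.0095·0.23 = 0.01·Cₑ + 0.22·0.00371.
Cₑ = (0.002185 − 0.0008162) / 0.01 = 0.1369 mg/L.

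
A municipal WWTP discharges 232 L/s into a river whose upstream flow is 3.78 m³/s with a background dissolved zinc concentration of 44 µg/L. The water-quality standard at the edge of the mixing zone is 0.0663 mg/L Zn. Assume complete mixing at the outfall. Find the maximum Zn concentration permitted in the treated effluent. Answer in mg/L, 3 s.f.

232 L/s = 0.232 m³/s.
44 µg/L = 0.044 mg/L.
Mass balance: 0.0663·4.012 = 0.232·Cₑ + 3.78·0.044.
Cₑ = (0.266 − 0.1663) / 0.232 = 0.4296 mg/L.

0.430 mg/L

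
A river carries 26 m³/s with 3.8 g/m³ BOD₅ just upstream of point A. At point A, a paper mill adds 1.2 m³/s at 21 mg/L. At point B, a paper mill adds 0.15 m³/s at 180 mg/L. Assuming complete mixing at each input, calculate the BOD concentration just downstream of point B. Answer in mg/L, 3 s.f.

5.52 mg/L

After input A: C = (26·3.8 + 1.2·21) / 27.2 = 4.559 mg/L.
After input B: C = (27.2·4.559 + 0.15·180) / 27.35 = 5.521 mg/L.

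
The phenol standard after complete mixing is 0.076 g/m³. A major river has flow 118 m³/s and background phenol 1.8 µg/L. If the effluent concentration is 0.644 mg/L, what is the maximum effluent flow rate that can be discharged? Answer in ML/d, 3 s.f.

1330 ML/d

1.8 µg/L = 0.0018 mg/L.
Mass balance at complete mixing: C_std·(Q_w + Q_r) = Q_w·C_e + Q_r·C_b.
Rearranging, Q_w = Q_r·(C_std − C_b)/(C_e − C_std) = 118·(0.076 − 0.0018) / (0.644 − 0.076) = 15.41 m³/s.
= 1332 ML/d.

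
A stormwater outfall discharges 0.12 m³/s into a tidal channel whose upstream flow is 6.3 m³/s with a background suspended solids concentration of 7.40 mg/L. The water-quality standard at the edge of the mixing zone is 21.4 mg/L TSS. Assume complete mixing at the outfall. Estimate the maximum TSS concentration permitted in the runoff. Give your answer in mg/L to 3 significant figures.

756 mg/L

Mass balance: 21.4·6.42 = 0.12·Cₑ + 6.3·7.4.
Cₑ = (137.4 − 46.62) / 0.12 = 756.4 mg/L.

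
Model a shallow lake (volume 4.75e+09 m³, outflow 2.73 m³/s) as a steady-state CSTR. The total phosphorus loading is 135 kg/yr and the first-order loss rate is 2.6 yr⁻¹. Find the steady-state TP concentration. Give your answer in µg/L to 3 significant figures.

Outflow Q = 2.73 m³/s × 3.156e+07 s/yr = 8.615e+07 m³/yr.
Steady-state CSTR mass balance: W = Q·C + k·V·C, so C = W/(Q + kV).
Q + kV = 8.615e+07 + 2.6·4.75e+09 = 1.244e+10 m³/yr.
C = 135/1.244e+10 = 1.086e-08 kg/m³ = 1.086e-05 mg/L = 0.01086 µg/L.

0.0109 µg/L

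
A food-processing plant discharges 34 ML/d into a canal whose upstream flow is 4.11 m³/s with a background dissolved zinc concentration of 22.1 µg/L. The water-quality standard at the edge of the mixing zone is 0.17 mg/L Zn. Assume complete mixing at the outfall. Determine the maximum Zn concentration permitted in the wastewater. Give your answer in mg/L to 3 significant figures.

34 ML/d = 0.3935 m³/s.
22.1 µg/L = 0.0221 mg/L.
Mass balance: 0.17·4.504 = 0.3935·Cₑ + 4.11·0.0221.
Cₑ = (0.7656 − 0.09083) / 0.3935 = 1.715 mg/L.

1.71 mg/L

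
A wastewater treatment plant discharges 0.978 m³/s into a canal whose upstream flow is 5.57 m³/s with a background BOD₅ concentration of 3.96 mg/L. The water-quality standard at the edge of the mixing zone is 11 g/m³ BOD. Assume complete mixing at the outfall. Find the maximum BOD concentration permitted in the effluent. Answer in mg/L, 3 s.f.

51.1 mg/L

Mass balance: 11·6.548 = 0.978·Cₑ + 5.57·3.96.
Cₑ = (72.03 − 22.06) / 0.978 = 51.09 mg/L.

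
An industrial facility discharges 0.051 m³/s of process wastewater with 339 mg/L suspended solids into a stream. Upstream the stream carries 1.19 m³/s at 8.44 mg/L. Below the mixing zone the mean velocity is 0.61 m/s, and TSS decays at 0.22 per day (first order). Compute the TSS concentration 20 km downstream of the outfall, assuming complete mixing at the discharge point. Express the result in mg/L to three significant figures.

20.3 mg/L

After complete mixing, C₀ = (0.051·339 + 1.19·8.44) / 1.241 = 22.02 mg/L.
Travel time t = 2e+04 m / 0.61 m/s = 3.279e+04 s = 0.3795 d.
C = 22.02·exp(−0.22·0.3795) = 22.02·0.9199 = 20.26 mg/L.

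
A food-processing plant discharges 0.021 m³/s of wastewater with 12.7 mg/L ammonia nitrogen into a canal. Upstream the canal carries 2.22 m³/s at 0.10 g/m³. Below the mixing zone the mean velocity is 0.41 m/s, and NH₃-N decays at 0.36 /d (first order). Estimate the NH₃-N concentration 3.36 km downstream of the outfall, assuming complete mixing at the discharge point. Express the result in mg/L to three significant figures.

After complete mixing, C₀ = (0.021·12.7 + 2.22·0.1) / 2.241 = 0.2181 mg/L.
Travel time t = 3360 m / 0.41 m/s = 8195 s = 0.09485 d.
C = 0.2181·exp(−0.36·0.09485) = 0.2181·0.9664 = 0.2108 mg/L.

0.211 mg/L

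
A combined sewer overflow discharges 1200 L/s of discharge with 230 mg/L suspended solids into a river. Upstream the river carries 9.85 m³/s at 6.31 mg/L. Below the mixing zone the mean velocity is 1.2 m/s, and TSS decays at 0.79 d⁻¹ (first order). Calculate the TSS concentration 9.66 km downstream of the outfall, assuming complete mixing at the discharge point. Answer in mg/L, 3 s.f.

1200 L/s = 1.2 m³/s.
After complete mixing, C₀ = (1.2·230 + 9.85·6.31) / 11.05 = 30.6 mg/L.
Travel time t = 9660 m / 1.2 m/s = 8050 s = 0.09317 d.
C = 30.6·exp(−0.79·0.09317) = 30.6·0.929 = 28.43 mg/L.

28.4 mg/L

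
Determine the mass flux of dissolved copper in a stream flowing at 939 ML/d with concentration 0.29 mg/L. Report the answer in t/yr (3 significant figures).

99.5 t/yr

939 ML/d = 10.87 m³/s.
Mass flux = Q·C = 10.87 m³/s × 0.29 g/m³ = 3.152 g/s.
= 3.152 g/s × 31.56 = 99.46 t/yr.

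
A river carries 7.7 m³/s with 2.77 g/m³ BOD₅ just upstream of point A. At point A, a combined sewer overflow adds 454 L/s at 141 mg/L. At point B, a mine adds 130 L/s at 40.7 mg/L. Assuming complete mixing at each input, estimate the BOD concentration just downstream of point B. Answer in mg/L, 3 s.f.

10.9 mg/L

454 L/s = 0.454 m³/s.
After input A: C = (7.7·2.77 + 0.454·141) / 8.154 = 10.47 mg/L.
130 L/s = 0.13 m³/s.
After input B: C = (8.154·10.47 + 0.13·40.7) / 8.284 = 10.94 mg/L.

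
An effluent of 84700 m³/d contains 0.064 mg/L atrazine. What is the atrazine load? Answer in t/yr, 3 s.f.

84700 m³/d = 0.9803 m³/s.
Mass flux = Q·C = 0.9803 m³/s × 0.064 g/m³ = 0.06274 g/s.
= 0.06274 g/s × 31.56 = 1.98 t/yr.

1.98 t/yr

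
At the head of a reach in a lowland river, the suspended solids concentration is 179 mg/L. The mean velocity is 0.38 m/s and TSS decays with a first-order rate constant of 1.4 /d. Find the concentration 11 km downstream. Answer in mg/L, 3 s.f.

Travel time t = 11 km / 0.38 m/s = 1.1e+04/0.38 = 2.895e+04 s = 0.335 d.
First-order decay: C = 179·exp(−1.4·0.335) = 179·0.6256 = 112 mg/L.

112 mg/L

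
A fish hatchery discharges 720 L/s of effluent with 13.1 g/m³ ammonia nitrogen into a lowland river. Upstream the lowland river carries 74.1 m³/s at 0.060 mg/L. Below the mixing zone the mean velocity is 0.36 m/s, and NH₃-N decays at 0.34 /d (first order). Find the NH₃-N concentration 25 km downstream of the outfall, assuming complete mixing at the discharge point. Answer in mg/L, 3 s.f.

0.141 mg/L

720 L/s = 0.72 m³/s.
After complete mixing, C₀ = (0.72·13.1 + 74.1·0.06) / 74.82 = 0.1855 mg/L.
Travel time t = 2.5e+04 m / 0.36 m/s = 6.944e+04 s = 0.8038 d.
C = 0.1855·exp(−0.34·0.8038) = 0.1855·0.7609 = 0.1411 mg/L.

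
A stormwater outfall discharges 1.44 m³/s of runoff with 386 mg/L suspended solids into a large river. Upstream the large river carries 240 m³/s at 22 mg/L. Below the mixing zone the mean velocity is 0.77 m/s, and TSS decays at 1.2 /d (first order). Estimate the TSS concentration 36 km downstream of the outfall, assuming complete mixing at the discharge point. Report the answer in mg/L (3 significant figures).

12.6 mg/L

After complete mixing, C₀ = (1.44·386 + 240·22) / 241.4 = 24.17 mg/L.
Travel time t = 3.6e+04 m / 0.77 m/s = 4.675e+04 s = 0.5411 d.
C = 24.17·exp(−1.2·0.5411) = 24.17·0.5224 = 12.63 mg/L.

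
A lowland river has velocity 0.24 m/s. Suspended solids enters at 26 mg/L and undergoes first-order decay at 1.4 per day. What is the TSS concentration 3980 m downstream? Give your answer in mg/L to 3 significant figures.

19.9 mg/L

Travel time t = 3980 m / 0.24 m/s = 3980/0.24 = 1.658e+04 s = 0.1919 d.
First-order decay: C = 26·exp(−1.4·0.1919) = 26·0.7644 = 19.87 mg/L.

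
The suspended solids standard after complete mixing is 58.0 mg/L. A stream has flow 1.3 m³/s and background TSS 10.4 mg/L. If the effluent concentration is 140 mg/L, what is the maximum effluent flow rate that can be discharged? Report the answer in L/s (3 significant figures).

755 L/s

Mass balance at complete mixing: C_std·(Q_w + Q_r) = Q_w·C_e + Q_r·C_b.
Rearranging, Q_w = Q_r·(C_std − C_b)/(C_e − C_std) = 1.3·(58 − 10.4) / (140 − 58) = 0.7546 m³/s.
= 754.6 L/s.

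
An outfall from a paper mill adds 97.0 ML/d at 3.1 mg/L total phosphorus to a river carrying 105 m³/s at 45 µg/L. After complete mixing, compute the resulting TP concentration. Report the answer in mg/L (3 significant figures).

97.0 ML/d = 1.123 m³/s.
45 µg/L = 0.045 mg/L.
Flow-weighted mixing gives C = (1.123·3.1 + 105·0.045) / (1.123 + 105) = 8.205/106.1 = 0.07732 mg/L.

0.0773 mg/L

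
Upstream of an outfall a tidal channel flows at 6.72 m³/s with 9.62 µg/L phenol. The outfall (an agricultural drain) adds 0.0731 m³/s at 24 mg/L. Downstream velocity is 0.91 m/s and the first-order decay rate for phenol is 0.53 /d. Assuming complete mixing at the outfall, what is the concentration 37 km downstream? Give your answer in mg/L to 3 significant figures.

9.62 µg/L = 0.00962 mg/L.
After complete mixing, C₀ = (0.0731·24 + 6.72·0.00962) / 6.793 = 0.2678 mg/L.
Travel time t = 3.7e+04 m / 0.91 m/s = 4.066e+04 s = 0.4706 d.
C = 0.2678·exp(−0.53·0.4706) = 0.2678·0.7793 = 0.2087 mg/L.

0.209 mg/L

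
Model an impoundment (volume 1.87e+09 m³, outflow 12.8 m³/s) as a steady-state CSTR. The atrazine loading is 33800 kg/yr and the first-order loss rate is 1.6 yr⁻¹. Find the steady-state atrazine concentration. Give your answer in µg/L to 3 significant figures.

Outflow Q = 12.8 m³/s × 3.156e+07 s/yr = 4.039e+08 m³/yr.
Steady-state CSTR mass balance: W = Q·C + k·V·C, so C = W/(Q + kV).
Q + kV = 4.039e+08 + 1.6·1.87e+09 = 3.396e+09 m³/yr.
C = 33800/3.396e+09 = 9.953e-06 kg/m³ = 0.009953 mg/L = 9.953 µg/L.

9.95 µg/L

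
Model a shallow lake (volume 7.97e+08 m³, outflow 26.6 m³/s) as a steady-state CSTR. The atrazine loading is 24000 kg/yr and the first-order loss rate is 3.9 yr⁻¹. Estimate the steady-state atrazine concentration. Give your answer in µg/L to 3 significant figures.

Outflow Q = 26.6 m³/s × 3.156e+07 s/yr = 8.394e+08 m³/yr.
Steady-state CSTR mass balance: W = Q·C + k·V·C, so C = W/(Q + kV).
Q + kV = 8.394e+08 + 3.9·7.97e+08 = 3.948e+09 m³/yr.
C = 24000/3.948e+09 = 6.079e-06 kg/m³ = 0.006079 mg/L = 6.079 µg/L.

6.08 µg/L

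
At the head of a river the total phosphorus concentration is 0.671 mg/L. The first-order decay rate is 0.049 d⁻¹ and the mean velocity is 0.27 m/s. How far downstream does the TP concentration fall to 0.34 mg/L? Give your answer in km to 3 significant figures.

From C = C₀·e^(−kt), t = ln(C₀/C)/k = ln(0.671/0.34)/0.049 = 0.6798/0.049 = 13.87 d.
Distance = v·t = 0.27 m/s × 1.199e+06 s = 3.237e+05 m = 323.7 km.

324 km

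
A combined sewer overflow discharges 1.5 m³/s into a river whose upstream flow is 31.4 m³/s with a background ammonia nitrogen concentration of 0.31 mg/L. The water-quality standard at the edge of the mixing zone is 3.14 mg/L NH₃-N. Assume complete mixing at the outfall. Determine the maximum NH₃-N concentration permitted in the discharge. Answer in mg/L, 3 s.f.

Mass balance: 3.14·32.9 = 1.5·Cₑ + 31.4·0.31.
Cₑ = (103.3 − 9.734) / 1.5 = 62.38 mg/L.

62.4 mg/L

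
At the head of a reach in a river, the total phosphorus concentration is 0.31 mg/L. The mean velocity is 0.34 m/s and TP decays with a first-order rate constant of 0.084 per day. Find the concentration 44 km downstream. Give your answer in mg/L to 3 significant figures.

0.273 mg/L

Travel time t = 44 km / 0.34 m/s = 4.4e+04/0.34 = 1.294e+05 s = 1.498 d.
First-order decay: C = 0.31·exp(−0.084·1.498) = 0.31·0.8818 = 0.2734 mg/L.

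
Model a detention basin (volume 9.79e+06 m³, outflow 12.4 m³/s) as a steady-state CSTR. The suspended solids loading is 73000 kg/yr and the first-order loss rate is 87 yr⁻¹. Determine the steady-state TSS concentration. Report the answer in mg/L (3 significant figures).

Outflow Q = 12.4 m³/s × 3.156e+07 s/yr = 3.913e+08 m³/yr.
Steady-state CSTR mass balance: W = Q·C + k·V·C, so C = W/(Q + kV).
Q + kV = 3.913e+08 + 87·9.79e+06 = 1.243e+09 m³/yr.
C = 73000/1.243e+09 = 5.873e-05 kg/m³ = 0.05873 mg/L.

0.0587 mg/L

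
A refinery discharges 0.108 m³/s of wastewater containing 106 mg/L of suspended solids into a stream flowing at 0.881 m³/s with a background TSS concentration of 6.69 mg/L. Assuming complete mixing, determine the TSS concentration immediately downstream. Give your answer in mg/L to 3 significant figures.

17.5 mg/L

By mass balance at complete mixing, C = (0.108·106 + 0.881·6.69) / (0.108 + 0.881) = 17.34/0.989 = 17.53 mg/L.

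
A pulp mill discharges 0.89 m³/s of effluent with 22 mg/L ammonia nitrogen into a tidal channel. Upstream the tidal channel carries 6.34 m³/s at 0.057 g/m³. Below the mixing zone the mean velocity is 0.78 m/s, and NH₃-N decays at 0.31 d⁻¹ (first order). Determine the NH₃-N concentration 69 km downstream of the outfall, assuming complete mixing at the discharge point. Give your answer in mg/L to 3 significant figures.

2.01 mg/L

After complete mixing, C₀ = (0.89·22 + 6.34·0.057) / 7.23 = 2.758 mg/L.
Travel time t = 6.9e+04 m / 0.78 m/s = 8.846e+04 s = 1.024 d.
C = 2.758·exp(−0.31·1.024) = 2.758·0.728 = 2.008 mg/L.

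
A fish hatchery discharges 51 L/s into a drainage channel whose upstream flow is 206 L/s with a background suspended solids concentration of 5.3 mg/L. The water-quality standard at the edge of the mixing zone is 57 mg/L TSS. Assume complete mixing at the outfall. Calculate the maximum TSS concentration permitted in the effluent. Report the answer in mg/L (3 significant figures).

51 L/s = 0.051 m³/s.
206 L/s = 0.206 m³/s.
Mass balance: 57·0.257 = 0.051·Cₑ + 0.206·5.3.
Cₑ = (14.65 − 1.092) / 0.051 = 265.8 mg/L.

266 mg/L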